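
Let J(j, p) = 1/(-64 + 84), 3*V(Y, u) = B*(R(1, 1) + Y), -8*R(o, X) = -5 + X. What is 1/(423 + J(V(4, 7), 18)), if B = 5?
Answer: 20/8461 ≈ 0.0023638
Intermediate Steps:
R(o, X) = 5/8 - X/8 (R(o, X) = -(-5 + X)/8 = 5/8 - X/8)
V(Y, u) = ⅚ + 5*Y/3 (V(Y, u) = (5*((5/8 - ⅛*1) + Y))/3 = (5*((5/8 - ⅛) + Y))/3 = (5*(½ + Y))/3 = (5/2 + 5*Y)/3 = ⅚ + 5*Y/3)
J(j, p) = 1/20
1/(423 + J(V(4, 7), 18)) = 1/(423 + 1/20) = 1/(8461/20) = 20/8461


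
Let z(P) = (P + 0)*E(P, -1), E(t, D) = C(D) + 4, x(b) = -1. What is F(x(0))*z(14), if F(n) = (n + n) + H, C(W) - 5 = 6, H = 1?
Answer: -210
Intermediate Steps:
C(W) = 11 (C(W) = 5 + 6 = 11)
F(n) = 1 + 2*n (F(n) = (n + n) + 1 = 2*n + 1 = 1 + 2*n)
E(t, D) = 15 (E(t, D) = 11 + 4 = 15)
z(P) = 15*P (z(P) = (P + 0)*15 = P*15 = 15*P)
F(x(0))*z(14) = (1 + 2*(-1))*(15*14) = (1 - 2)*210 = -1*210 = -210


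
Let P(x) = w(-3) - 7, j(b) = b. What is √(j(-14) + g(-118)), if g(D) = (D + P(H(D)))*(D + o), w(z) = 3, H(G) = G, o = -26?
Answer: √17554 ≈ 132.49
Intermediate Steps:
P(x) = -4 (P(x) = 3 - 7 = -4)
g(D) = (-26 + D)*(-4 + D) (g(D) = (D - 4)*(D - 26) = (-4 + D)*(-26 + D) = (-26 + D)*(-4 + D))
√(j(-14) + g(-118)) = √(-14 + (104 + (-118)² - 30*(-118))) = √(-14 + (104 + 13924 + 3540)) = √(-14 + 17568) = √17554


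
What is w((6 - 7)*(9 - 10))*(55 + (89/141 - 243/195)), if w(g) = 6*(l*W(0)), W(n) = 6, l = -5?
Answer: -5981268/611 ≈ -9789.3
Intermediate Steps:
w(g) = -180 (w(g) = 6*(-5*6) = 6*(-30) = -180)
w((6 - 7)*(9 - 10))*(55 + (89/141 - 243/195)) = -180*(55 + (89/141 - 243/195)) = -180*(55 + (89*(1/141) - 243*1/195)) = -180*(55 + (89/141 - 81/65)) = -180*(55 - 5636/9165) = -180*498439/9165 = -5981268/611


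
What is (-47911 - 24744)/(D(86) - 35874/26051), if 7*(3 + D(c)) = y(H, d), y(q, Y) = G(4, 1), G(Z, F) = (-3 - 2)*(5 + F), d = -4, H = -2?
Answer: 13249147835/1579719 ≈ 8387.0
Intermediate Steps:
G(Z, F) = -25 - 5*F (G(Z, F) = -5*(5 + F) = -25 - 5*F)
y(q, Y) = -30 (y(q, Y) = -25 - 5*1 = -25 - 5 = -30)
D(c) = -51/7 (D(c) = -3 + (⅐)*(-30) = -3 - 30/7 = -51/7)
(-47911 - 24744)/(D(86) - 35874/26051) = (-47911 - 24744)/(-51/7 - 35874/26051) = -72655/(-51/7 - 35874*1/26051) = -72655/(-51/7 - 35874/26051) = -72655/(-1579719/182357) = -72655*(-182357/1579719) = 13249147835/1579719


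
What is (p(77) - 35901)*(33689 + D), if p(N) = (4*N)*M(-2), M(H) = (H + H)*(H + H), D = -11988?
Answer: -672145073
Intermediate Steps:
M(H) = 4*H² (M(H) = (2*H)*(2*H) = 4*H²)
p(N) = 64*N (p(N) = (4*N)*(4*(-2)²) = (4*N)*(4*4) = (4*N)*16 = 64*N)
(p(77) - 35901)*(33689 + D) = (64*77 - 35901)*(33689 - 11988) = (4928 - 35901)*21701 = -30973*21701 = -672145073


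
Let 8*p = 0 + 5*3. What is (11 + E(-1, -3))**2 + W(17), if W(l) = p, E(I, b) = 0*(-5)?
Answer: 983/8 ≈ 122.88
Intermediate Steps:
p = 15/8 (p = (0 + 5*3)/8 = (0 + 15)/8 = (1/8)*15 = 15/8 ≈ 1.8750)
E(I, b) = 0
W(l) = 15/8
(11 + E(-1, -3))**2 + W(17) = (11 + 0)**2 + 15/8 = 11**2 + 15/8 = 121 + 15/8 = 983/8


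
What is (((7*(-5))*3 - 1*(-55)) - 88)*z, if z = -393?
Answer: 54234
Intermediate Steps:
(((7*(-5))*3 - 1*(-55)) - 88)*z = (((7*(-5))*3 - 1*(-55)) - 88)*(-393) = ((-35*3 + 55) - 88)*(-393) = ((-105 + 55) - 88)*(-393) = (-50 - 88)*(-393) = -138*(-393) = 54234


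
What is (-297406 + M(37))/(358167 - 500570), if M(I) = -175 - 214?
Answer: 297795/142403 ≈ 2.0912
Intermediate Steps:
M(I) = -389
(-297406 + M(37))/(358167 - 500570) = (-297406 - 389)/(358167 - 500570) = -297795/(-142403) = -297795*(-1/142403) = 297795/142403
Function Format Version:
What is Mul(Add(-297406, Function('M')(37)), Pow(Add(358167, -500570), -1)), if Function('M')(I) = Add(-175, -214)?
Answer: Rational(297795, 142403) ≈ 2.0912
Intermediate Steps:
Function('M')(I) = -389
Mul(Add(-297406, Function('M')(37)), Pow(Add(358167, -500570), -1)) = Mul(Add(-297406, -389), Pow(Add(358167, -500570), -1)) = Mul(-297795, Pow(-142403, -1)) = Mul(-297795, Rational(-1, 142403)) = Rational(297795, 142403)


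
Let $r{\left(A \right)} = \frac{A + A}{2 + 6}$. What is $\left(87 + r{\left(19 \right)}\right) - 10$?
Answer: $\frac{327}{4} \approx 81.75$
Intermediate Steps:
$r{\left(A \right)} = \frac{A}{4}$ ($r{\left(A \right)} = \frac{2 A}{8} = 2 A \frac{1}{8} = \frac{A}{4}$)
$\left(87 + r{\left(19 \right)}\right) - 10 = \left(87 + \frac{1}{4} \cdot 19\right) - 10 = \left(87 + \frac{19}{4}\right) - 10 = \frac{367}{4} - 10 = \frac{327}{4}$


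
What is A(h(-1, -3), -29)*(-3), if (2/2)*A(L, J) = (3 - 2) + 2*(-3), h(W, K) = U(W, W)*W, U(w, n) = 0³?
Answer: 15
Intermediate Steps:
U(w, n) = 0
h(W, K) = 0 (h(W, K) = 0*W = 0)
A(L, J) = -5 (A(L, J) = (3 - 2) + 2*(-3) = 1 - 6 = -5)
A(h(-1, -3), -29)*(-3) = -5*(-3) = 15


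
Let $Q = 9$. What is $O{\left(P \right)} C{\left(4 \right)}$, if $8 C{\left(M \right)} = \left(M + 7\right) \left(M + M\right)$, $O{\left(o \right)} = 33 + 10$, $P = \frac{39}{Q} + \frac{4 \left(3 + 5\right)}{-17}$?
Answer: $473$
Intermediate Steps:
$P = \frac{125}{51}$ ($P = \frac{39}{9} + \frac{4 \left(3 + 5\right)}{-17} = 39 \cdot \frac{1}{9} + 4 \cdot 8 \left(- \frac{1}{17}\right) = \frac{13}{3} + 32 \left(- \frac{1}{17}\right) = \frac{13}{3} - \frac{32}{17} = \frac{125}{51} \approx 2.451$)
$O{\left(o \right)} = 43$
$C{\left(M \right)} = \frac{M \left(7 + M\right)}{4}$ ($C{\left(M \right)} = \frac{\left(M + 7\right) \left(M + M\right)}{8} = \frac{\left(7 + M\right) 2 M}{8} = \frac{2 M \left(7 + M\right)}{8} = \frac{M \left(7 + M\right)}{4}$)
$O{\left(P \right)} C{\left(4 \right)} = 43 \cdot \frac{1}{4} \cdot 4 \left(7 + 4\right) = 43 \cdot \frac{1}{4} \cdot 4 \cdot 11 = 43 \cdot 11 = 473$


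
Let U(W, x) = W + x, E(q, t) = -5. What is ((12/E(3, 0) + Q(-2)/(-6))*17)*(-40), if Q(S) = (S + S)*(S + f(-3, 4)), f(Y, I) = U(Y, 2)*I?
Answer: 4352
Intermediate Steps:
f(Y, I) = I*(2 + Y) (f(Y, I) = (Y + 2)*I = (2 + Y)*I = I*(2 + Y))
Q(S) = 2*S*(-4 + S) (Q(S) = (S + S)*(S + 4*(2 - 3)) = (2*S)*(S + 4*(-1)) = (2*S)*(S - 4) = (2*S)*(-4 + S) = 2*S*(-4 + S))
((12/E(3, 0) + Q(-2)/(-6))*17)*(-40) = ((12/(-5) + (2*(-2)*(-4 - 2))/(-6))*17)*(-40) = ((12*(-⅕) + (2*(-2)*(-6))*(-⅙))*17)*(-40) = ((-12/5 + 24*(-⅙))*17)*(-40) = ((-12/5 - 4)*17)*(-40) = -32/5*17*(-40) = -544/5*(-40) = 4352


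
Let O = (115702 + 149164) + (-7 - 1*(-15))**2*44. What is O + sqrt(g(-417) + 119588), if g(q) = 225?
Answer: 267682 + sqrt(119813) ≈ 2.6803e+5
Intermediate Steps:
O = 267682 (O = 264866 + (-7 + 15)**2*44 = 264866 + 8**2*44 = 264866 + 64*44 = 264866 + 2816 = 267682)
O + sqrt(g(-417) + 119588) = 267682 + sqrt(225 + 119588) = 267682 + sqrt(119813)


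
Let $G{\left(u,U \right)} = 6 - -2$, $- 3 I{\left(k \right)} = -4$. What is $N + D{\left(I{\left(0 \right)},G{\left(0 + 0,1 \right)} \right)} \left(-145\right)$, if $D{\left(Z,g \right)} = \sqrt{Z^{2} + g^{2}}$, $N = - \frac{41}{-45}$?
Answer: $\frac{41}{45} - \frac{580 \sqrt{37}}{3} \approx -1175.1$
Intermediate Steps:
$I{\left(k \right)} = \frac{4}{3}$ ($I{\left(k \right)} = \left(- \frac{1}{3}\right) \left(-4\right) = \frac{4}{3}$)
$N = \frac{41}{45}$ ($N = \left(-41\right) \left(- \frac{1}{45}\right) = \frac{41}{45} \approx 0.91111$)
$G{\left(u,U \right)} = 8$ ($G{\left(u,U \right)} = 6 + 2 = 8$)
$N + D{\left(I{\left(0 \right)},G{\left(0 + 0,1 \right)} \right)} \left(-145\right) = \frac{41}{45} + \sqrt{\left(\frac{4}{3}\right)^{2} + 8^{2}} \left(-145\right) = \frac{41}{45} + \sqrt{\frac{16}{9} + 64} \left(-145\right) = \frac{41}{45} + \sqrt{\frac{592}{9}} \left(-145\right) = \frac{41}{45} + \frac{4 \sqrt{37}}{3} \left(-145\right) = \frac{41}{45} - \frac{580 \sqrt{37}}{3}$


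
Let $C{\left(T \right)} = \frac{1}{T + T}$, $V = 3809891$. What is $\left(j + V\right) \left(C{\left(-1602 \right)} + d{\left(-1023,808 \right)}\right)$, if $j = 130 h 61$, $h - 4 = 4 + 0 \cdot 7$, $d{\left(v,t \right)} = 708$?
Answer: $\frac{8786384113661}{3204} \approx 2.7423 \cdot 10^{9}$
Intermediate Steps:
$h = 8$ ($h = 4 + \left(4 + 0 \cdot 7\right) = 4 + \left(4 + 0\right) = 4 + 4 = 8$)
$C{\left(T \right)} = \frac{1}{2 T}$
$j = 63440$ ($j = 130 \cdot 8 \cdot 61 = 1040 \cdot 61 = 63440$)
$\left(j + V\right) \left(C{\left(-1602 \right)} + d{\left(-1023,808 \right)}\right) = \left(63440 + 3809891\right) \left(\frac{1}{2 \left(-1602\right)} + 708\right) = 3873331 \left(\frac{1}{2} \left(- \frac{1}{1602}\right) + 708\right) = 3873331 \left(- \frac{1}{3204} + 708\right) = 3873331 \cdot \frac{2268431}{3204} = \frac{8786384113661}{3204}$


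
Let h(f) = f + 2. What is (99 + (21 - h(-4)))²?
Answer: 14884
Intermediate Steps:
h(f) = 2 + f
(99 + (21 - h(-4)))² = (99 + (21 - (2 - 4)))² = (99 + (21 - 1*(-2)))² = (99 + (21 + 2))² = (99 + 23)² = 122² = 14884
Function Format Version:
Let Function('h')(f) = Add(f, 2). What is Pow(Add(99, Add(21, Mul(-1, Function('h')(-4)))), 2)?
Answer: 14884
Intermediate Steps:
Function('h')(f) = Add(2, f)
Pow(Add(99, Add(21, Mul(-1, Function('h')(-4)))), 2) = Pow(Add(99, Add(21, Mul(-1, Add(2, -4)))), 2) = Pow(Add(99, Add(21, Mul(-1, -2))), 2) = Pow(Add(99, Add(21, 2)), 2) = Pow(Add(99, 23), 2) = Pow(122, 2) = 14884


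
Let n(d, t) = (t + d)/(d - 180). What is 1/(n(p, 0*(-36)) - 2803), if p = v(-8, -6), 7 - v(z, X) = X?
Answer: -167/468114 ≈ -0.00035675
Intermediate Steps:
v(z, X) = 7 - X
p = 13 (p = 7 - 1*(-6) = 7 + 6 = 13)
n(d, t) = (d + t)/(-180 + d)
1/(n(p, 0*(-36)) - 2803) = 1/((13 + 0*(-36))/(-180 + 13) - 2803) = 1/((13 + 0)/(-167) - 2803) = 1/(-1/167*13 - 2803) = 1/(-13/167 - 2803) = 1/(-468114/167) = -167/468114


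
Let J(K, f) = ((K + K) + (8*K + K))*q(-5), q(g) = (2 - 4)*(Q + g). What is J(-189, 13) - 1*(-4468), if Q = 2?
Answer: -8006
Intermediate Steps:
q(g) = -4 - 2*g (q(g) = (2 - 4)*(2 + g) = -2*(2 + g) = -4 - 2*g)
J(K, f) = 66*K (J(K, f) = ((K + K) + (8*K + K))*(-4 - 2*(-5)) = (2*K + 9*K)*(-4 + 10) = (11*K)*6 = 66*K)
J(-189, 13) - 1*(-4468) = 66*(-189) - 1*(-4468) = -12474 + 4468 = -8006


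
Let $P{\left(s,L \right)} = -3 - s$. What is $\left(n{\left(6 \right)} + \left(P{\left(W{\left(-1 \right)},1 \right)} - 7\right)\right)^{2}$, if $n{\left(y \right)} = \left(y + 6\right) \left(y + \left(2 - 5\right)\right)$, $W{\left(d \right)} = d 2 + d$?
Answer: $841$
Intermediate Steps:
$W{\left(d \right)} = 3 d$ ($W{\left(d \right)} = 2 d + d = 3 d$)
$n{\left(y \right)} = \left(-3 + y\right) \left(6 + y\right)$ ($n{\left(y \right)} = \left(6 + y\right) \left(y + \left(2 - 5\right)\right) = \left(6 + y\right) \left(y - 3\right) = \left(6 + y\right) \left(-3 + y\right) = \left(-3 + y\right) \left(6 + y\right)$)
$\left(n{\left(6 \right)} + \left(P{\left(W{\left(-1 \right)},1 \right)} - 7\right)\right)^{2} = \left(\left(-18 + 6^{2} + 3 \cdot 6\right) - \left(10 - 3\right)\right)^{2} = \left(\left(-18 + 36 + 18\right) - 7\right)^{2} = \left(36 + \left(\left(-3 + 3\right) - 7\right)\right)^{2} = \left(36 + \left(0 - 7\right)\right)^{2} = \left(36 - 7\right)^{2} = 29^{2} = 841$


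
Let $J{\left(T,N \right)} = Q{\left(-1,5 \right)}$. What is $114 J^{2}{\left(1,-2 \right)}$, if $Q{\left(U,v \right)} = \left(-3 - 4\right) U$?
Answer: $5586$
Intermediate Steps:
$Q{\left(U,v \right)} = - 7 U$
$J{\left(T,N \right)} = 7$ ($J{\left(T,N \right)} = \left(-7\right) \left(-1\right) = 7$)
$114 J^{2}{\left(1,-2 \right)} = 114 \cdot 7^{2} = 114 \cdot 49 = 5586$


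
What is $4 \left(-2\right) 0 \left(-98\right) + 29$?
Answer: $29$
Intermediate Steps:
$4 \left(-2\right) 0 \left(-98\right) + 29 = \left(-8\right) 0 \left(-98\right) + 29 = 0 \left(-98\right) + 29 = 0 + 29 = 29$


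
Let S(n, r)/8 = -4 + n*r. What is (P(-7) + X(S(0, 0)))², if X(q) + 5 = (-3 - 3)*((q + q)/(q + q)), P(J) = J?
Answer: 324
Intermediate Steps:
S(n, r) = -32 + 8*n*r (S(n, r) = 8*(-4 + n*r) = -32 + 8*n*r)
X(q) = -11 (X(q) = -5 + (-3 - 3)*((q + q)/(q + q)) = -5 - 6*2*q/(2*q) = -5 - 6*2*q*1/(2*q) = -5 - 6*1 = -5 - 6 = -11)
(P(-7) + X(S(0, 0)))² = (-7 - 11)² = (-18)² = 324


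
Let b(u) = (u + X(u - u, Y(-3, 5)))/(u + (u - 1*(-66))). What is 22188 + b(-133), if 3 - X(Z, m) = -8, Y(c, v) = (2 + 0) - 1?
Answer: 2218861/100 ≈ 22189.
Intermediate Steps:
Y(c, v) = 1 (Y(c, v) = 2 - 1 = 1)
X(Z, m) = 11 (X(Z, m) = 3 - 1*(-8) = 3 + 8 = 11)
b(u) = (11 + u)/(66 + 2*u) (b(u) = (u + 11)/(u + (u - 1*(-66))) = (11 + u)/(u + (u + 66)) = (11 + u)/(u + (66 + u)) = (11 + u)/(66 + 2*u))
22188 + b(-133) = 22188 + (11 - 133)/(2*(33 - 133)) = 22188 + (½)*(-122)/(-100) = 22188 + (½)*(-1/100)*(-122) = 22188 + 61/100 = 2218861/100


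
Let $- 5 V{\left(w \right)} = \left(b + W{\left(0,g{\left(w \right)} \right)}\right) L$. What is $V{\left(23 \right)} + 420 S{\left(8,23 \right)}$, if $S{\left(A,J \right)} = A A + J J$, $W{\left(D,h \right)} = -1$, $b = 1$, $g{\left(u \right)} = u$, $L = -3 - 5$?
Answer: $249060$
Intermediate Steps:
$L = -8$
$V{\left(w \right)} = 0$ ($V{\left(w \right)} = - \frac{\left(1 - 1\right) \left(-8\right)}{5} = - \frac{0 \left(-8\right)}{5} = \left(- \frac{1}{5}\right) 0 = 0$)
$S{\left(A,J \right)} = A^{2} + J^{2}$
$V{\left(23 \right)} + 420 S{\left(8,23 \right)} = 0 + 420 \left(8^{2} + 23^{2}\right) = 0 + 420 \left(64 + 529\right) = 0 + 420 \cdot 593 = 0 + 249060 = 249060$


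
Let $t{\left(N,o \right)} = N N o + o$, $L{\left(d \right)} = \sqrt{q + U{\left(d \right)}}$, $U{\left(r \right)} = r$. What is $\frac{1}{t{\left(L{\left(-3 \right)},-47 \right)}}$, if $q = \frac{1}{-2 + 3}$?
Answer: $\frac{1}{47} \approx 0.021277$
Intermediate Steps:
$q = 1$ ($q = 1^{-1} = 1$)
$L{\left(d \right)} = \sqrt{1 + d}$
$t{\left(N,o \right)} = o + o N^{2}$ ($t{\left(N,o \right)} = N^{2} o + o = o N^{2} + o = o + o N^{2}$)
$\frac{1}{t{\left(L{\left(-3 \right)},-47 \right)}} = \frac{1}{\left(-47\right) \left(1 + \left(\sqrt{1 - 3}\right)^{2}\right)} = \frac{1}{\left(-47\right) \left(1 + \left(\sqrt{-2}\right)^{2}\right)} = \frac{1}{\left(-47\right) \left(1 + \left(i \sqrt{2}\right)^{2}\right)} = \frac{1}{\left(-47\right) \left(1 - 2\right)} = \frac{1}{\left(-47\right) \left(-1\right)} = \frac{1}{47}$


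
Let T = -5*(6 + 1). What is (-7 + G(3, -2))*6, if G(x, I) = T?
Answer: -252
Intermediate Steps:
T = -35 (T = -5*7 = -35)
G(x, I) = -35
(-7 + G(3, -2))*6 = (-7 - 35)*6 = -42*6 = -252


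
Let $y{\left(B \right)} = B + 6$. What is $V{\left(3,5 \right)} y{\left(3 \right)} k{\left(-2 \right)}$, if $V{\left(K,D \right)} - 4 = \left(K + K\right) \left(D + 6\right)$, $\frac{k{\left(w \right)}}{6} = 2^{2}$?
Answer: $15120$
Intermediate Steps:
$k{\left(w \right)} = 24$ ($k{\left(w \right)} = 6 \cdot 2^{2} = 6 \cdot 4 = 24$)
$y{\left(B \right)} = 6 + B$
$V{\left(K,D \right)} = 4 + 2 K \left(6 + D\right)$ ($V{\left(K,D \right)} = 4 + \left(K + K\right) \left(D + 6\right) = 4 + 2 K \left(6 + D\right)$)
$V{\left(3,5 \right)} y{\left(3 \right)} k{\left(-2 \right)} = \left(4 + 12 \cdot 3 + 2 \cdot 5 \cdot 3\right) \left(6 + 3\right) 24 = \left(4 + 36 + 30\right) 9 \cdot 24 = 70 \cdot 9 \cdot 24 = 630 \cdot 24 = 15120$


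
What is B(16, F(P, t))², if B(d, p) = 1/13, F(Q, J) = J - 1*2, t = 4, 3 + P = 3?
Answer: 1/169 ≈ 0.0059172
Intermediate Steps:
P = 0 (P = -3 + 3 = 0)
F(Q, J) = -2 + J (F(Q, J) = J - 2 = -2 + J)
B(d, p) = 1/13
B(16, F(P, t))² = (1/13)² = 1/169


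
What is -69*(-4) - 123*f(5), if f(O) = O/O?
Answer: 153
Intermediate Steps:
f(O) = 1
-69*(-4) - 123*f(5) = -69*(-4) - 123*1 = 276 - 123 = 153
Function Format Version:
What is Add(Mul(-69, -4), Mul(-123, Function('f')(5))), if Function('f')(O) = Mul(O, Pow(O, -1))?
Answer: 153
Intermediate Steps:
Function('f')(O) = 1
Add(Mul(-69, -4), Mul(-123, Function('f')(5))) = Add(Mul(-69, -4), Mul(-123, 1)) = Add(276, -123) = 153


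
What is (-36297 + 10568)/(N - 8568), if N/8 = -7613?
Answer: 25729/69472 ≈ 0.37035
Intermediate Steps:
N = -60904 (N = 8*(-7613) = -60904)
(-36297 + 10568)/(N - 8568) = (-36297 + 10568)/(-60904 - 8568) = -25729/(-69472) = -25729*(-1/69472) = 25729/69472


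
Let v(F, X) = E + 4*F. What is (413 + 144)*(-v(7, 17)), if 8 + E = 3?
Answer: -12811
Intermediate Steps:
E = -5 (E = -8 + 3 = -5)
v(F, X) = -5 + 4*F
(413 + 144)*(-v(7, 17)) = (413 + 144)*(-(-5 + 4*7)) = 557*(-(-5 + 28)) = 557*(-1*23) = 557*(-23) = -12811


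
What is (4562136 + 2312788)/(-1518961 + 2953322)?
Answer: 6874924/1434361 ≈ 4.7930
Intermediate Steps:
(4562136 + 2312788)/(-1518961 + 2953322) = 6874924/1434361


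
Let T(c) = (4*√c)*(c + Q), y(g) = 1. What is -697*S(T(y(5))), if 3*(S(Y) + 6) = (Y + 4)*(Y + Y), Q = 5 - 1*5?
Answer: -32062/3 ≈ -10687.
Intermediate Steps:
Q = 0 (Q = 5 - 5 = 0)
T(c) = 4*c^(3/2) (T(c) = (4*√c)*(c + 0) = (4*√c)*c = 4*c^(3/2))
S(Y) = -6 + 2*Y*(4 + Y)/3 (S(Y) = -6 + ((Y + 4)*(Y + Y))/3 = -6 + ((4 + Y)*(2*Y))/3 = -6 + (2*Y*(4 + Y))/3 = -6 + 2*Y*(4 + Y)/3)
-697*S(T(y(5))) = -697*(-6 + 2*(4*1^(3/2))²/3 + 8*(4*1^(3/2))/3) = -697*(-6 + 2*(4*1)²/3 + 8*(4*1)/3) = -697*(-6 + (⅔)*4² + (8/3)*4) = -697*(-6 + (⅔)*16 + 32/3) = -697*(-6 + 32/3 + 32/3) = -697*46/3 = -32062/3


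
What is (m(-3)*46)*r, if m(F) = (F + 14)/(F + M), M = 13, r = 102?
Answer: 25806/5 ≈ 5161.2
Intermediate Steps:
m(F) = (14 + F)/(13 + F) (m(F) = (F + 14)/(F + 13) = (14 + F)/(13 + F))
(m(-3)*46)*r = (((14 - 3)/(13 - 3))*46)*102 = ((11/10)*46)*102 = (253/5)*102 = 25806/5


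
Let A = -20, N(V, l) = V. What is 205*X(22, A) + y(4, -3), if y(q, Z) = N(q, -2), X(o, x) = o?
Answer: 4514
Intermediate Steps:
y(q, Z) = q
205*X(22, A) + y(4, -3) = 205*22 + 4 = 4510 + 4 = 4514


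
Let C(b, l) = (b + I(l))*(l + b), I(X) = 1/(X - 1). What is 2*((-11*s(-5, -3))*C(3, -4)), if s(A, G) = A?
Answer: -308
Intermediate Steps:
I(X) = 1/(-1 + X)
C(b, l) = (b + l)*(b + 1/(-1 + l)) (C(b, l) = (b + 1/(-1 + l))*(l + b) = (b + 1/(-1 + l))*(b + l) = (b + l)*(b + 1/(-1 + l)))
2*((-11*s(-5, -3))*C(3, -4)) = 2*((-11*(-5))*((3 - 4 + 3*(-1 - 4)*(3 - 4))/(-1 - 4))) = 2*(55*((3 - 4 + 3*(-5)*(-1))/(-5))) = 2*(55*(-(3 - 4 + 15)/5)) = 2*(55*(-1/5*14)) = 2*(55*(-14/5)) = 2*(-154) = -308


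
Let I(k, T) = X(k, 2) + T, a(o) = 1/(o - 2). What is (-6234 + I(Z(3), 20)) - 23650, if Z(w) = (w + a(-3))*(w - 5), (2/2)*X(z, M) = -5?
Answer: -29869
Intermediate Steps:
X(z, M) = -5
a(o) = 1/(-2 + o)
Z(w) = (-5 + w)*(-1/5 + w) (Z(w) = (w + 1/(-2 - 3))*(w - 5) = (w + 1/(-5))*(-5 + w) = (w - 1/5)*(-5 + w) = (-1/5 + w)*(-5 + w) = (-5 + w)*(-1/5 + w))
I(k, T) = -5 + T
(-6234 + I(Z(3), 20)) - 23650 = (-6234 + (-5 + 20)) - 23650 = (-6234 + 15) - 23650 = -6219 - 23650 = -29869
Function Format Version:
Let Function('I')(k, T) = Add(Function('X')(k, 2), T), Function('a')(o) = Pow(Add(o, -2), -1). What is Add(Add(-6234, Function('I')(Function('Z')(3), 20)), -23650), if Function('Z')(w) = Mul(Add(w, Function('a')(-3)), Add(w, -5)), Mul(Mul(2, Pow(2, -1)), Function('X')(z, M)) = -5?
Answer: -29869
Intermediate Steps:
Function('X')(z, M) = -5
Function('a')(o) = Pow(Add(-2, o), -1)
Function('Z')(w) = Mul(Add(-5, w), Add(Rational(-1, 5), w)) (Function('Z')(w) = Mul(Add(w, Pow(Add(-2, -3), -1)), Add(w, -5)) = Mul(Add(w, Pow(-5, -1)), Add(-5, w)) = Mul(Add(w, Rational(-1, 5)), Add(-5, w)) = Mul(Add(Rational(-1, 5), w), Add(-5, w)) = Mul(Add(-5, w), Add(Rational(-1, 5), w)))
Function('I')(k, T) = Add(-5, T)
Add(Add(-6234, Function('I')(Function('Z')(3), 20)), -23650) = Add(Add(-6234, Add(-5, 20)), -23650) = Add(Add(-6234, 15), -23650) = Add(-6219, -23650) = -29869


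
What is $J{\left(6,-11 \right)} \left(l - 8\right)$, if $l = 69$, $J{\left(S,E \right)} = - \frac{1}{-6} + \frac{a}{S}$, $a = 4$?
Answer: $\frac{305}{6} \approx 50.833$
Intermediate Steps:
$J{\left(S,E \right)} = \frac{1}{6} + \frac{4}{S}$ ($J{\left(S,E \right)} = - \frac{1}{-6} + \frac{4}{S} = \left(-1\right) \left(- \frac{1}{6}\right) + \frac{4}{S} = \frac{1}{6} + \frac{4}{S}$)
$J{\left(6,-11 \right)} \left(l - 8\right) = \frac{24 + 6}{6 \cdot 6} \left(69 - 8\right) = \frac{1}{6} \cdot \frac{1}{6} \cdot 30 \cdot 61 = \frac{5}{6} \cdot 61 = \frac{305}{6}$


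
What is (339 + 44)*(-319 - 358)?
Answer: -259291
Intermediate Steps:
(339 + 44)*(-319 - 358) = 383*(-677) = -259291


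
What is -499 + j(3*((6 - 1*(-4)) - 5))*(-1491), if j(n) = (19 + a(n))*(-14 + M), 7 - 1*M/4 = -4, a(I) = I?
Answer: -1521319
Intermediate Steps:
M = 44 (M = 28 - 4*(-4) = 28 + 16 = 44)
j(n) = 570 + 30*n (j(n) = (19 + n)*(-14 + 44) = (19 + n)*30 = 570 + 30*n)
-499 + j(3*((6 - 1*(-4)) - 5))*(-1491) = -499 + (570 + 30*(3*((6 - 1*(-4)) - 5)))*(-1491) = -499 + (570 + 30*(3*((6 + 4) - 5)))*(-1491) = -499 + (570 + 30*(3*(10 - 5)))*(-1491) = -499 + (570 + 30*(3*5))*(-1491) = -499 + (570 + 30*15)*(-1491) = -499 + (570 + 450)*(-1491) = -499 + 1020*(-1491) = -499 - 1520820 = -1521319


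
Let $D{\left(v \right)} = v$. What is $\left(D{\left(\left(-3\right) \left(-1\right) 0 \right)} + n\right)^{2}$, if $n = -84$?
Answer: $7056$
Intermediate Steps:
$\left(D{\left(\left(-3\right) \left(-1\right) 0 \right)} + n\right)^{2} = \left(\left(-3\right) \left(-1\right) 0 - 84\right)^{2} = \left(3 \cdot 0 - 84\right)^{2} = \left(0 - 84\right)^{2} = \left(-84\right)^{2} = 7056$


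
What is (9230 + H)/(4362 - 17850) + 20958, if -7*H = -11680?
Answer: 329782373/15736 ≈ 20957.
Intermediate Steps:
H = 11680/7 (H = -⅐*(-11680) = 11680/7 ≈ 1668.6)
(9230 + H)/(4362 - 17850) + 20958 = (9230 + 11680/7)/(4362 - 17850) + 20958 = (76290/7)/(-13488) + 20958 = (76290/7)*(-1/13488) + 20958 = -12715/15736 + 20958 = 329782373/15736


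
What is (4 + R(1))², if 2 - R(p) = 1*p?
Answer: 25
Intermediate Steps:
R(p) = 2 - p
(4 + R(1))² = (4 + (2 - 1*1))² = (4 + (2 - 1))² = (4 + 1)² = 5² = 25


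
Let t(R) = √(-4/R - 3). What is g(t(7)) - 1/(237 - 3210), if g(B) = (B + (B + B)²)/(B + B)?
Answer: 2975/5946 + 10*I*√7/7 ≈ 0.50034 + 3.7796*I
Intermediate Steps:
t(R) = √(-3 - 4/R)
g(B) = (B + 4*B²)/(2*B) (g(B) = (B + (2*B)²)/((2*B)) = (B + 4*B²)*(1/(2*B)) = (B + 4*B²)/(2*B))
g(t(7)) - 1/(237 - 3210) = (½ + 2*√(-3 - 4/7)) - 1/(237 - 3210) = (½ + 2*√(-3 - 4*⅐)) - 1/(-2973) = (½ + 2*√(-3 - 4/7)) - 1*(-1/2973) = (½ + 2*√(-25/7)) + 1/2973 = (½ + 2*(5*I*√7/7)) + 1/2973 = (½ + 10*I*√7/7) + 1/2973 = 2975/5946 + 10*I*√7/7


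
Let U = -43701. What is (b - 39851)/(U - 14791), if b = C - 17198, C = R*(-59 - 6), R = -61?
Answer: 13271/14623 ≈ 0.90754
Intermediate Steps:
C = 3965 (C = -61*(-59 - 6) = -61*(-65) = 3965)
b = -13233 (b = 3965 - 17198 = -13233)
(b - 39851)/(U - 14791) = (-13233 - 39851)/(-43701 - 14791) = -53084/(-58492) = -53084*(-1/58492) = 13271/14623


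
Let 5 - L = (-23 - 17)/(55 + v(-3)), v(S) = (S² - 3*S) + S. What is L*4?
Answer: 156/7 ≈ 22.286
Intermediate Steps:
v(S) = S² - 2*S
L = 39/7 (L = 5 - (-23 - 17)/(55 - 3*(-2 - 3)) = 5 - (-40)/(55 - 3*(-5)) = 5 - (-40)/(55 + 15) = 5 - (-40)/70 = 5 - 1*(-4/7) = 5 + 4/7 = 39/7 ≈ 5.5714)
L*4 = (39/7)*4 = 156/7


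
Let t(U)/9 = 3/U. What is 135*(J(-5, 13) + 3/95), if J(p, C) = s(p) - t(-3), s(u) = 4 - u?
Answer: 46251/19 ≈ 2434.3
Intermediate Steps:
t(U) = 27/U (t(U) = 9*(3/U) = 27/U)
J(p, C) = 13 - p (J(p, C) = (4 - p) - 27/(-3) = (4 - p) - 27*(-1)/3 = (4 - p) - 1*(-9) = (4 - p) + 9 = 13 - p)
135*(J(-5, 13) + 3/95) = 135*((13 - 1*(-5)) + 3/95) = 135*((13 + 5) + 3*(1/95)) = 135*(18 + 3/95) = 135*(1713/95) = 46251/19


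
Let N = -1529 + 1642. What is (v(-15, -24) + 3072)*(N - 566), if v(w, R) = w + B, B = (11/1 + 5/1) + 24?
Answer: -1402941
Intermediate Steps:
N = 113
B = 40 (B = (11*1 + 5*1) + 24 = (11 + 5) + 24 = 16 + 24 = 40)
v(w, R) = 40 + w (v(w, R) = w + 40 = 40 + w)
(v(-15, -24) + 3072)*(N - 566) = ((40 - 15) + 3072)*(113 - 566) = (25 + 3072)*(-453) = 3097*(-453) = -1402941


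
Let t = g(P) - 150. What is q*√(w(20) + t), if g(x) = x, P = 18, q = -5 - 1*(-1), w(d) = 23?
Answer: -4*I*√109 ≈ -41.761*I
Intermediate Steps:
q = -4 (q = -5 + 1 = -4)
t = -132 (t = 18 - 150 = -132)
q*√(w(20) + t) = -4*√(23 - 132) = -4*I*√109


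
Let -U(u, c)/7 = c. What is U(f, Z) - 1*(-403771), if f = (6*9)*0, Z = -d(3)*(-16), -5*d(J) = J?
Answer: 2019191/5 ≈ 4.0384e+5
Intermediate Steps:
d(J) = -J/5
Z = -48/5 (Z = -(-⅕*3)*(-16) = -(-3)*(-16)/5 = -1*48/5 = -48/5 ≈ -9.6000)
f = 0 (f = 54*0 = 0)
U(u, c) = -7*c
U(f, Z) - 1*(-403771) = -7*(-48/5) - 1*(-403771) = 336/5 + 403771 = 2019191/5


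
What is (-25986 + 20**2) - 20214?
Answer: -45800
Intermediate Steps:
(-25986 + 20**2) - 20214 = (-25986 + 400) - 20214 = -25586 - 20214 = -45800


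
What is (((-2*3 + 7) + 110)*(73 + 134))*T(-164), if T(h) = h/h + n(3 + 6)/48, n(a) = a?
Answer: 436563/16 ≈ 27285.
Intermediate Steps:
T(h) = 19/16 (T(h) = h/h + (3 + 6)/48 = 1 + 9*(1/48) = 1 + 3/16 = 19/16)
(((-2*3 + 7) + 110)*(73 + 134))*T(-164) = (((-2*3 + 7) + 110)*(73 + 134))*(19/16) = (((-6 + 7) + 110)*207)*(19/16) = ((1 + 110)*207)*(19/16) = (111*207)*(19/16) = 22977*(19/16) = 436563/16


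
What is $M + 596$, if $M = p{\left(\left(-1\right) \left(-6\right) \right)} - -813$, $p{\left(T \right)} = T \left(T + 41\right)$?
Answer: $1691$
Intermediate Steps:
$p{\left(T \right)} = T \left(41 + T\right)$
$M = 1095$ ($M = \left(-1\right) \left(-6\right) \left(41 - -6\right) - -813 = 6 \left(41 + 6\right) + 813 = 6 \cdot 47 + 813 = 282 + 813 = 1095$)
$M + 596 = 1095 + 596 = 1691$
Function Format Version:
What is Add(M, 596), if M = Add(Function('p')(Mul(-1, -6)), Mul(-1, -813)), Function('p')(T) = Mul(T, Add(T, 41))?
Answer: 1691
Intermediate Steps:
Function('p')(T) = Mul(T, Add(41, T))
M = 1095 (M = Add(Mul(Mul(-1, -6), Add(41, Mul(-1, -6))), Mul(-1, -813)) = Add(Mul(6, Add(41, 6)), 813) = Add(Mul(6, 47), 813) = Add(282, 813) = 1095)
Add(M, 596) = Add(1095, 596) = 1691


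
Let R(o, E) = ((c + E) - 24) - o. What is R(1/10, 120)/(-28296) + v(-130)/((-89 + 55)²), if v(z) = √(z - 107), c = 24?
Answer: -1199/282960 + I*√237/1156 ≈ -0.0042373 + 0.013317*I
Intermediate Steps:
R(o, E) = E - o (R(o, E) = ((24 + E) - 24) - o = E - o)
v(z) = √(-107 + z)
R(1/10, 120)/(-28296) + v(-130)/((-89 + 55)²) = (120 - 1/10)/(-28296) + √(-107 - 130)/((-89 + 55)²) = (120 - 1*⅒)*(-1/28296) + √(-237)/((-34)²) = (120 - ⅒)*(-1/28296) + (I*√237)/1156 = (1199/10)*(-1/28296) + (I*√237)*(1/1156) = -1199/282960 + I*√237/1156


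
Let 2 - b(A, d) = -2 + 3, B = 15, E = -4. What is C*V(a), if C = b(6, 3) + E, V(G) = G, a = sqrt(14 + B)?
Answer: -3*sqrt(29) ≈ -16.155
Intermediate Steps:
a = sqrt(29) (a = sqrt(14 + 15) = sqrt(29) ≈ 5.3852)
b(A, d) = 1 (b(A, d) = 2 - (-2 + 3) = 2 - 1*1 = 2 - 1 = 1)
C = -3 (C = 1 - 4 = -3)
C*V(a) = -3*sqrt(29)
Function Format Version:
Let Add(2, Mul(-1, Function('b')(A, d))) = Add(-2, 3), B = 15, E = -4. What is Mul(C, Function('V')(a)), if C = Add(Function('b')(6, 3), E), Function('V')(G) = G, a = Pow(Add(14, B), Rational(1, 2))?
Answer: Mul(-3, Pow(29, Rational(1, 2))) ≈ -16.155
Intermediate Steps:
a = Pow(29, Rational(1, 2)) (a = Pow(Add(14, 15), Rational(1, 2)) = Pow(29, Rational(1, 2)) ≈ 5.3852)
Function('b')(A, d) = 1 (Function('b')(A, d) = Add(2, Mul(-1, Add(-2, 3))) = Add(2, Mul(-1, 1)) = Add(2, -1) = 1)
C = -3 (C = Add(1, -4) = -3)
Mul(C, Function('V')(a)) = Mul(-3, Pow(29, Rational(1, 2)))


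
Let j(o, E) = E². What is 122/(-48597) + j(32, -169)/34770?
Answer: 153748553/187746410 ≈ 0.81892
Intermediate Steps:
122/(-48597) + j(32, -169)/34770 = 122/(-48597) + (-169)²/34770 = 122*(-1/48597) + 28561*(1/34770) = -122/48597 + 28561/34770 = 153748553/187746410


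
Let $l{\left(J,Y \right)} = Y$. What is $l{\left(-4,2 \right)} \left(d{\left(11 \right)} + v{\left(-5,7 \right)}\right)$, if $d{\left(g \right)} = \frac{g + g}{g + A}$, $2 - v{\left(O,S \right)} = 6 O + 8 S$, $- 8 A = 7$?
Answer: $- \frac{3536}{81} \approx -43.654$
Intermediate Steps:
$A = - \frac{7}{8}$ ($A = \left(- \frac{1}{8}\right) 7 = - \frac{7}{8} \approx -0.875$)
$v{\left(O,S \right)} = 2 - 8 S - 6 O$ ($v{\left(O,S \right)} = 2 - \left(6 O + 8 S\right) = 2 - 8 S - 6 O$)
$d{\left(g \right)} = \frac{2 g}{- \frac{7}{8} + g}$ ($d{\left(g \right)} = \frac{g + g}{g - \frac{7}{8}} = \frac{2 g}{- \frac{7}{8} + g}$)
$l{\left(-4,2 \right)} \left(d{\left(11 \right)} + v{\left(-5,7 \right)}\right) = 2 \left(16 \cdot 11 \frac{1}{-7 + 8 \cdot 11} - 24\right) = 2 \left(16 \cdot 11 \frac{1}{-7 + 88} + \left(2 - 56 + 30\right)\right) = 2 \left(16 \cdot 11 \cdot \frac{1}{81} - 24\right) = 2 \left(\frac{176}{81} - 24\right) = 2 \left(- \frac{1768}{81}\right) = - \frac{3536}{81}$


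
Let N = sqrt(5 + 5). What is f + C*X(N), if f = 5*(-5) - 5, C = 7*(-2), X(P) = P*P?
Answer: -170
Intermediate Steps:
N = sqrt(10) ≈ 3.1623
X(P) = P**2
C = -14
f = -30 (f = -25 - 5 = -30)
f + C*X(N) = -30 - 14*(sqrt(10))**2 = -30 - 14*10 = -30 - 140 = -170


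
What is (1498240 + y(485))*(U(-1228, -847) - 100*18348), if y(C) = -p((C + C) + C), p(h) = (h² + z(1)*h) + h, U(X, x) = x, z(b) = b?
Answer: 1141212561665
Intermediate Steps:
p(h) = h² + 2*h (p(h) = (h² + 1*h) + h = (h² + h) + h = (h + h²) + h = h² + 2*h)
y(C) = -3*C*(2 + 3*C) (y(C) = -((C + C) + C)*(2 + ((C + C) + C)) = -(2*C + C)*(2 + (2*C + C)) = -3*C*(2 + 3*C))
(1498240 + y(485))*(U(-1228, -847) - 100*18348) = (1498240 - 3*485*(2 + 3*485))*(-847 - 100*18348) = (1498240 - 3*485*(2 + 1455))*(-847 - 1834800) = (1498240 - 3*485*1457)*(-1835647) = (1498240 - 2119935)*(-1835647) = -621695*(-1835647) = 1141212561665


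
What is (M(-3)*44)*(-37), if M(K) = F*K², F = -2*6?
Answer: 175824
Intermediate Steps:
F = -12
M(K) = -12*K²
(M(-3)*44)*(-37) = (-12*(-3)²*44)*(-37) = (-12*9*44)*(-37) = -108*44*(-37) = -4752*(-37) = 175824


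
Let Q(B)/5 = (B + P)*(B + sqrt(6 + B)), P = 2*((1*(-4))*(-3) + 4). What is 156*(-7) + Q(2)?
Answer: -752 + 340*sqrt(2) ≈ -271.17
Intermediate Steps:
P = 32 (P = 2*(-4*(-3) + 4) = 2*(12 + 4) = 2*16 = 32)
Q(B) = 5*(32 + B)*(B + sqrt(6 + B)) (Q(B) = 5*((B + 32)*(B + sqrt(6 + B))) = 5*((32 + B)*(B + sqrt(6 + B))) = 5*(32 + B)*(B + sqrt(6 + B)))
156*(-7) + Q(2) = 156*(-7) + (5*2**2 + 160*2 + 160*sqrt(6 + 2) + 5*2*sqrt(6 + 2)) = -1092 + (5*4 + 320 + 160*sqrt(8) + 5*2*sqrt(8)) = -1092 + (20 + 320 + 160*(2*sqrt(2)) + 5*2*(2*sqrt(2))) = -1092 + (20 + 320 + 320*sqrt(2) + 20*sqrt(2)) = -1092 + (340 + 340*sqrt(2)) = -752 + 340*sqrt(2)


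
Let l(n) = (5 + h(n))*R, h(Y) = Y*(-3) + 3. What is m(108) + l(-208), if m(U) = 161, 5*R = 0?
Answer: 161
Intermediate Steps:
R = 0 (R = (⅕)*0 = 0)
h(Y) = 3 - 3*Y (h(Y) = -3*Y + 3 = 3 - 3*Y)
l(n) = 0 (l(n) = (5 + (3 - 3*n))*0 = (8 - 3*n)*0 = 0)
m(108) + l(-208) = 161 + 0 = 161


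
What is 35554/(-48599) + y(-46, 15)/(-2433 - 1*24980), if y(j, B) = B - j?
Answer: -977606341/1332244387 ≈ -0.73380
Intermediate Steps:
y(j, B) = B - j
35554/(-48599) + y(-46, 15)/(-2433 - 1*24980) = 35554/(-48599) + (15 - 1*(-46))/(-2433 - 1*24980) = 35554*(-1/48599) + (15 + 46)/(-2433 - 24980) = -35554/48599 + 61/(-27413) = -35554/48599 + 61*(-1/27413) = -35554/48599 - 61/27413 = -977606341/1332244387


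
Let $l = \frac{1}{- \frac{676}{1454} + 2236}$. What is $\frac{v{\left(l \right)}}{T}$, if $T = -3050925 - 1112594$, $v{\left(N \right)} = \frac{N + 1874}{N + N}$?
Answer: $- \frac{3045689243}{6053756626} \approx -0.50311$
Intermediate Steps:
$l = \frac{727}{1625234}$ ($l = \frac{1}{\left(-676\right) \frac{1}{1454} + 2236} = \frac{1}{- \frac{338}{727} + 2236} = \frac{1}{\frac{1625234}{727}} = \frac{727}{1625234} \approx 0.00044732$)
$v{\left(N \right)} = \frac{1874 + N}{2 N}$
$T = -4163519$
$\frac{v{\left(l \right)}}{T} = \frac{\frac{1}{2} \frac{1}{\frac{727}{1625234}} \left(1874 + \frac{727}{1625234}\right)}{-4163519} = \frac{1}{2} \cdot \frac{1625234}{727} \cdot \frac{3045689243}{1625234} \left(- \frac{1}{4163519}\right) = \frac{3045689243}{1454} \left(- \frac{1}{4163519}\right) = - \frac{3045689243}{6053756626}$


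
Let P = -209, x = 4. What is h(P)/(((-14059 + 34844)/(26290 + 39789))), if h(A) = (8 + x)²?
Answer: 9515376/20785 ≈ 457.80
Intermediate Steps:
h(A) = 144 (h(A) = (8 + 4)² = 12² = 144)
h(P)/(((-14059 + 34844)/(26290 + 39789))) = 144/(((-14059 + 34844)/(26290 + 39789))) = 144/((20785/66079)) = 144/((20785*(1/66079))) = 144/(20785/66079) = 144*(66079/20785) = 9515376/20785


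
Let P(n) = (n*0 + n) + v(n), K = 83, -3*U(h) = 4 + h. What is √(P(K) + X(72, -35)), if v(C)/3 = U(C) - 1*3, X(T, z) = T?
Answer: √59 ≈ 7.6811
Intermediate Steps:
U(h) = -4/3 - h/3 (U(h) = -(4 + h)/3 = -4/3 - h/3)
v(C) = -13 - C (v(C) = 3*((-4/3 - C/3) - 1*3) = 3*((-4/3 - C/3) - 3) = 3*(-13/3 - C/3) = -13 - C)
P(n) = -13 (P(n) = (n*0 + n) + (-13 - n) = (0 + n) + (-13 - n) = n + (-13 - n) = -13)
√(P(K) + X(72, -35)) = √(-13 + 72) = √59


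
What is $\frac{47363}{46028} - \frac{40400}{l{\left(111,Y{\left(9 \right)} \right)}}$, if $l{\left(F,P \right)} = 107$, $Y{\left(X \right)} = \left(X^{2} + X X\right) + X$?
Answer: $- \frac{1854463359}{4924996} \approx -376.54$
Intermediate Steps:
$Y{\left(X \right)} = X + 2 X^{2}$ ($Y{\left(X \right)} = \left(X^{2} + X^{2}\right) + X = 2 X^{2} + X = X + 2 X^{2}$)
$\frac{47363}{46028} - \frac{40400}{l{\left(111,Y{\left(9 \right)} \right)}} = \frac{47363}{46028} - \frac{40400}{107} = - \frac{1854463359}{4924996}$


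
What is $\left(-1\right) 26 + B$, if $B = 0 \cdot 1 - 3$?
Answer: $-29$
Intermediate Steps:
$B = -3$ ($B = 0 - 3 = -3$)
$\left(-1\right) 26 + B = \left(-1\right) 26 - 3 = -26 - 3 = -29$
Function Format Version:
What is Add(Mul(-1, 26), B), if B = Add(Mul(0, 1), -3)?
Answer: -29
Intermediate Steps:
B = -3 (B = Add(0, -3) = -3)
Add(Mul(-1, 26), B) = Add(Mul(-1, 26), -3) = Add(-26, -3) = -29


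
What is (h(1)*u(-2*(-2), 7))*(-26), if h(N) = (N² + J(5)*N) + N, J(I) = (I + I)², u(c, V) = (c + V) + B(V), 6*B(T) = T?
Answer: -32266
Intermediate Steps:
B(T) = T/6
u(c, V) = c + 7*V/6 (u(c, V) = (c + V) + V/6 = (V + c) + V/6 = c + 7*V/6)
J(I) = 4*I² (J(I) = (2*I)² = 4*I²)
h(N) = N² + 101*N (h(N) = (N² + (4*5²)*N) + N = (N² + (4*25)*N) + N = (N² + 100*N) + N = N² + 101*N)
(h(1)*u(-2*(-2), 7))*(-26) = ((1*(101 + 1))*(-2*(-2) + (7/6)*7))*(-26) = ((1*102)*(4 + 49/6))*(-26) = (102*(73/6))*(-26) = 1241*(-26) = -32266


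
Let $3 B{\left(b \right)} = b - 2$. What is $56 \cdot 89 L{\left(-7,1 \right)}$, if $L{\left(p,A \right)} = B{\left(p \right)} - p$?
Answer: $19936$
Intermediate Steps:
$B{\left(b \right)} = - \frac{2}{3} + \frac{b}{3}$ ($B{\left(b \right)} = \frac{b - 2}{3} = \frac{-2 + b}{3} = - \frac{2}{3} + \frac{b}{3}$)
$L{\left(p,A \right)} = - \frac{2}{3} - \frac{2 p}{3}$ ($L{\left(p,A \right)} = \left(- \frac{2}{3} + \frac{p}{3}\right) - p = - \frac{2}{3} - \frac{2 p}{3}$)
$56 \cdot 89 L{\left(-7,1 \right)} = 56 \cdot 89 \left(- \frac{2}{3} - - \frac{14}{3}\right) = 4984 \left(- \frac{2}{3} + \frac{14}{3}\right) = 4984 \cdot 4 = 19936$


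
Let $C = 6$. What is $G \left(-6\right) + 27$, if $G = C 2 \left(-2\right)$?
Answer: $171$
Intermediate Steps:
$G = -24$ ($G = 6 \cdot 2 \left(-2\right) = 12 \left(-2\right) = -24$)
$G \left(-6\right) + 27 = \left(-24\right) \left(-6\right) + 27 = 144 + 27 = 171$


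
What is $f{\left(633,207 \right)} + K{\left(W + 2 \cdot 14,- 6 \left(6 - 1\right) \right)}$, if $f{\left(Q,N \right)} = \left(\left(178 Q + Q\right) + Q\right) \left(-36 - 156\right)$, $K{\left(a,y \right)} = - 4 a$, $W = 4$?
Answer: $-21876608$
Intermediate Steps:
$f{\left(Q,N \right)} = - 34560 Q$ ($f{\left(Q,N \right)} = \left(179 Q + Q\right) \left(-192\right) = 180 Q \left(-192\right) = - 34560 Q$)
$f{\left(633,207 \right)} + K{\left(W + 2 \cdot 14,- 6 \left(6 - 1\right) \right)} = \left(-34560\right) 633 - 4 \left(4 + 2 \cdot 14\right) = -21876480 - 4 \left(4 + 28\right) = -21876480 - 128 = -21876608$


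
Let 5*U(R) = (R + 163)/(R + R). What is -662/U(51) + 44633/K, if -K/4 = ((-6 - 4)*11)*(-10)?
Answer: -747539731/470800 ≈ -1587.8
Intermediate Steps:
U(R) = (163 + R)/(10*R) (U(R) = ((R + 163)/(R + R))/5 = ((163 + R)/((2*R)))/5 = ((163 + R)*(1/(2*R)))/5 = ((163 + R)/(2*R))/5 = (163 + R)/(10*R))
K = -4400 (K = -4*(-6 - 4)*11*(-10) = -4*(-10*11)*(-10) = -(-440)*(-10) = -4*1100 = -4400)
-662/U(51) + 44633/K = -662*510/(163 + 51) + 44633/(-4400) = -662/((⅒)*(1/51)*214) + 44633*(-1/4400) = -662/107/255 - 44633/4400 = -662*255/107 - 44633/4400 = -168810/107 - 44633/4400 = -747539731/470800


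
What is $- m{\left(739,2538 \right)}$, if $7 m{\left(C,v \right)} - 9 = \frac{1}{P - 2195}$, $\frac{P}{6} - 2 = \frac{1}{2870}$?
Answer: $- \frac{28191983}{21928214} \approx -1.2856$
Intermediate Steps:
$P = \frac{17223}{1435}$ ($P = 12 + \frac{6}{2870} = 12 + 6 \cdot \frac{1}{2870} = 12 + \frac{3}{1435} = \frac{17223}{1435} \approx 12.002$)
$m{\left(C,v \right)} = \frac{28191983}{21928214}$ ($m{\left(C,v \right)} = \frac{9}{7} + \frac{1}{7 \left(\frac{17223}{1435} - 2195\right)} = \frac{9}{7} + \frac{1}{7 \left(- \frac{3132602}{1435}\right)} = \frac{9}{7} + \frac{1}{7} \left(- \frac{1435}{3132602}\right) = \frac{9}{7} - \frac{205}{3132602} = \frac{28191983}{21928214}$)
$- m{\left(739,2538 \right)} = \left(-1\right) \frac{28191983}{21928214} = - \frac{28191983}{21928214}$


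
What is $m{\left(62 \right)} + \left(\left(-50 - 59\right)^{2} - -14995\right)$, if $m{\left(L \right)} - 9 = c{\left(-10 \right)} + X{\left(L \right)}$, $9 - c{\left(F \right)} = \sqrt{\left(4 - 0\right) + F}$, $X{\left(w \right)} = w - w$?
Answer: $26894 - i \sqrt{6} \approx 26894.0 - 2.4495 i$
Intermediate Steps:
$X{\left(w \right)} = 0$
$c{\left(F \right)} = 9 - \sqrt{4 + F}$ ($c{\left(F \right)} = 9 - \sqrt{\left(4 - 0\right) + F} = 9 - \sqrt{\left(4 + 0\right) + F} = 9 - \sqrt{4 + F}$)
$m{\left(L \right)} = 18 - i \sqrt{6}$ ($m{\left(L \right)} = 9 + \left(\left(9 - \sqrt{4 - 10}\right) + 0\right) = 9 + \left(\left(9 - \sqrt{-6}\right) + 0\right) = 9 + \left(\left(9 - i \sqrt{6}\right) + 0\right) = 9 + \left(9 - i \sqrt{6}\right) = 18 - i \sqrt{6}$)
$m{\left(62 \right)} + \left(\left(-50 - 59\right)^{2} - -14995\right) = \left(18 - i \sqrt{6}\right) + \left(\left(-50 - 59\right)^{2} - -14995\right) = \left(18 - i \sqrt{6}\right) + \left(\left(-109\right)^{2} + 14995\right) = \left(18 - i \sqrt{6}\right) + \left(11881 + 14995\right) = \left(18 - i \sqrt{6}\right) + 26876 = 26894 - i \sqrt{6}$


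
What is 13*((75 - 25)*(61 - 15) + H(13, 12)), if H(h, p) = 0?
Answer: 29900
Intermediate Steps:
13*((75 - 25)*(61 - 15) + H(13, 12)) = 13*((75 - 25)*(61 - 15) + 0) = 13*(50*46 + 0) = 13*(2300 + 0) = 13*2300 = 29900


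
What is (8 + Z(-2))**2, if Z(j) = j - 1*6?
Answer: 0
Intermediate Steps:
Z(j) = -6 + j (Z(j) = j - 6 = -6 + j)
(8 + Z(-2))**2 = (8 + (-6 - 2))**2 = (8 - 8)**2 = 0**2 = 0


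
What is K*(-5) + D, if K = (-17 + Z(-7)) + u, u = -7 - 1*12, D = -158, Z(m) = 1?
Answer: 17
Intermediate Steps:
u = -19 (u = -7 - 12 = -19)
K = -35 (K = (-17 + 1) - 19 = -16 - 19 = -35)
K*(-5) + D = -35*(-5) - 158 = 175 - 158 = 17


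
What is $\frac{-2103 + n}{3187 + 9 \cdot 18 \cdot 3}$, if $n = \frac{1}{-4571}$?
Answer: $- \frac{9612814}{16789283} \approx -0.57256$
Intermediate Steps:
$n = - \frac{1}{4571} \approx -0.00021877$
$\frac{-2103 + n}{3187 + 9 \cdot 18 \cdot 3} = \frac{-2103 - \frac{1}{4571}}{3187 + 9 \cdot 18 \cdot 3} = - \frac{9612814}{4571 \left(3187 + 162 \cdot 3\right)} = - \frac{9612814}{4571 \left(3187 + 486\right)} = - \frac{9612814}{4571 \cdot 3673} = \left(- \frac{9612814}{4571}\right) \frac{1}{3673} = - \frac{9612814}{16789283}$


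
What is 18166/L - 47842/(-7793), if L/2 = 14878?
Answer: 782577095/115944254 ≈ 6.7496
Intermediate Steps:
L = 29756 (L = 2*14878 = 29756)
18166/L - 47842/(-7793) = 18166/29756 - 47842/(-7793) = 18166*(1/29756) - 47842*(-1/7793) = 9083/14878 + 47842/7793 = 782577095/115944254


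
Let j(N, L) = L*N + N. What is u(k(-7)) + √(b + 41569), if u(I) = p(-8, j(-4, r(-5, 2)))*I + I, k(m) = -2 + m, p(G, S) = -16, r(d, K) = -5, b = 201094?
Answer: 135 + √242663 ≈ 627.61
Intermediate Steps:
j(N, L) = N + L*N
u(I) = -15*I (u(I) = -16*I + I = -15*I)
u(k(-7)) + √(b + 41569) = -15*(-2 - 7) + √(201094 + 41569) = -15*(-9) + √242663 = 135 + √242663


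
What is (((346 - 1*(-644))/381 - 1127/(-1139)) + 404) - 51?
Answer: 51581508/144653 ≈ 356.59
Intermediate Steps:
(((346 - 1*(-644))/381 - 1127/(-1139)) + 404) - 51 = (((346 + 644)*(1/381) - 1127*(-1/1139)) + 404) - 51 = ((990*(1/381) + 1127/1139) + 404) - 51 = ((330/127 + 1127/1139) + 404) - 51 = (518999/144653 + 404) - 51 = 58958811/144653 - 51 = 51581508/144653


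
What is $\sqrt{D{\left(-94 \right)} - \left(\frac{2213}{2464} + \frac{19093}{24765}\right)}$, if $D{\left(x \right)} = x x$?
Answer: $\frac{\sqrt{2055946225216914030}}{15255240} \approx 93.991$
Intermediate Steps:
$D{\left(x \right)} = x^{2}$
$\sqrt{D{\left(-94 \right)} - \left(\frac{2213}{2464} + \frac{19093}{24765}\right)} = \sqrt{\left(-94\right)^{2} - \left(\frac{2213}{2464} + \frac{19093}{24765}\right)} = \sqrt{8836 - \frac{101850097}{61020960}} = \sqrt{\frac{539079352463}{61020960}} = \frac{\sqrt{2055946225216914030}}{15255240}$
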